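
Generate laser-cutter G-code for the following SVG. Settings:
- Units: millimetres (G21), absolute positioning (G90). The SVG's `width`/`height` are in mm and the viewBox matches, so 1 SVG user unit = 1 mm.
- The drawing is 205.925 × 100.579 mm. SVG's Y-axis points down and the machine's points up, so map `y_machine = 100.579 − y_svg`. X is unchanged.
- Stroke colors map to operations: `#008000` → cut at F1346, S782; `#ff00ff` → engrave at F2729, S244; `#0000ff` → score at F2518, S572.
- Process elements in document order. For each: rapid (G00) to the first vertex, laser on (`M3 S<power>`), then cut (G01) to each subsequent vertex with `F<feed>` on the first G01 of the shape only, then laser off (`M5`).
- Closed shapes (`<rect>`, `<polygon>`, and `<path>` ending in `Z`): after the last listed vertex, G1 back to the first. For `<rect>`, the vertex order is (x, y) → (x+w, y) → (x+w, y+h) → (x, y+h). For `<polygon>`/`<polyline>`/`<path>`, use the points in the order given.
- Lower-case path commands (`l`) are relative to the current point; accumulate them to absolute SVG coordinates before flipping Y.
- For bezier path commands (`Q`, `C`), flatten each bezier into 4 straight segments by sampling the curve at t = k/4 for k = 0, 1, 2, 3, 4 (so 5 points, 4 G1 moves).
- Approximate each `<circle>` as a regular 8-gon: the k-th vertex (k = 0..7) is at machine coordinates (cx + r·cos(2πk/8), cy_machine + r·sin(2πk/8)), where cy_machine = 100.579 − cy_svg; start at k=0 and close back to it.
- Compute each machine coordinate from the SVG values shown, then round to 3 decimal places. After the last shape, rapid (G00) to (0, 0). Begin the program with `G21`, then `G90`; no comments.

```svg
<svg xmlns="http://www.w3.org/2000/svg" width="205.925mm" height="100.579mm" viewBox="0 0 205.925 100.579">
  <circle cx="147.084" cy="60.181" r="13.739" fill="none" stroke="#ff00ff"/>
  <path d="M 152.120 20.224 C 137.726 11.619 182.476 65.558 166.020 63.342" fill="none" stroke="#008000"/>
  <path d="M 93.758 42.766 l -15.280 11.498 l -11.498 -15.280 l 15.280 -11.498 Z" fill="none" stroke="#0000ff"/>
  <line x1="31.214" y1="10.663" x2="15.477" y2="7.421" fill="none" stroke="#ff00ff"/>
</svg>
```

G21
G90
G00 X160.823 Y40.398
M3 S244
G01 X156.799 Y50.113 F2729
G01 X147.084 Y54.137
G01 X137.369 Y50.113
G01 X133.345 Y40.398
G01 X137.369 Y30.683
G01 X147.084 Y26.659
G01 X156.799 Y30.683
G01 X160.823 Y40.398
M5
G00 X152.120 Y80.355
M3 S782
G01 X150.534 Y76.936 F1346
G01 X159.843 Y61.192
G01 X168.766 Y44.249
G01 X166.020 Y37.237
M5
G00 X93.758 Y57.813
M3 S572
G01 X78.478 Y46.315 F2518
G01 X66.980 Y61.595
G01 X82.260 Y73.093
G01 X93.758 Y57.813
M5
G00 X31.214 Y89.916
M3 S244
G01 X15.477 Y93.158 F2729
M5
G00 X0.000 Y0.000

Since the viewBox matches the mm dimensions, user units are millimetres directly. The only transform is the Y-flip y_m = 100.579 − y_svg.

Shape 1 is a circle drawn with `<circle>`. Its stroke #ff00ff means engrave at S244, F2729. After flipping Y the toolpath is (160.823,40.398) → (156.799,50.113) → (147.084,54.137) → (137.369,50.113) → (133.345,40.398) → (137.369,30.683) → (147.084,26.659) → (156.799,30.683) → (160.823,40.398), returning to the start.

Shape 2 is a cubic bezier drawn with `<path>`. Its stroke #008000 means cut at S782, F1346. After flipping Y the toolpath is (152.120,80.355) → (150.534,76.936) → (159.843,61.192) → (168.766,44.249) → (166.020,37.237).

Shape 3 is a regular polygon drawn with `<path>`. Its stroke #0000ff means score at S572, F2518. After flipping Y the toolpath is (93.758,57.813) → (78.478,46.315) → (66.980,61.595) → (82.260,73.093) → (93.758,57.813), returning to the start.

Shape 4 is a line segment drawn with `<line>`. Its stroke #ff00ff means engrave at S244, F2729. After flipping Y the toolpath is (31.214,89.916) → (15.477,93.158).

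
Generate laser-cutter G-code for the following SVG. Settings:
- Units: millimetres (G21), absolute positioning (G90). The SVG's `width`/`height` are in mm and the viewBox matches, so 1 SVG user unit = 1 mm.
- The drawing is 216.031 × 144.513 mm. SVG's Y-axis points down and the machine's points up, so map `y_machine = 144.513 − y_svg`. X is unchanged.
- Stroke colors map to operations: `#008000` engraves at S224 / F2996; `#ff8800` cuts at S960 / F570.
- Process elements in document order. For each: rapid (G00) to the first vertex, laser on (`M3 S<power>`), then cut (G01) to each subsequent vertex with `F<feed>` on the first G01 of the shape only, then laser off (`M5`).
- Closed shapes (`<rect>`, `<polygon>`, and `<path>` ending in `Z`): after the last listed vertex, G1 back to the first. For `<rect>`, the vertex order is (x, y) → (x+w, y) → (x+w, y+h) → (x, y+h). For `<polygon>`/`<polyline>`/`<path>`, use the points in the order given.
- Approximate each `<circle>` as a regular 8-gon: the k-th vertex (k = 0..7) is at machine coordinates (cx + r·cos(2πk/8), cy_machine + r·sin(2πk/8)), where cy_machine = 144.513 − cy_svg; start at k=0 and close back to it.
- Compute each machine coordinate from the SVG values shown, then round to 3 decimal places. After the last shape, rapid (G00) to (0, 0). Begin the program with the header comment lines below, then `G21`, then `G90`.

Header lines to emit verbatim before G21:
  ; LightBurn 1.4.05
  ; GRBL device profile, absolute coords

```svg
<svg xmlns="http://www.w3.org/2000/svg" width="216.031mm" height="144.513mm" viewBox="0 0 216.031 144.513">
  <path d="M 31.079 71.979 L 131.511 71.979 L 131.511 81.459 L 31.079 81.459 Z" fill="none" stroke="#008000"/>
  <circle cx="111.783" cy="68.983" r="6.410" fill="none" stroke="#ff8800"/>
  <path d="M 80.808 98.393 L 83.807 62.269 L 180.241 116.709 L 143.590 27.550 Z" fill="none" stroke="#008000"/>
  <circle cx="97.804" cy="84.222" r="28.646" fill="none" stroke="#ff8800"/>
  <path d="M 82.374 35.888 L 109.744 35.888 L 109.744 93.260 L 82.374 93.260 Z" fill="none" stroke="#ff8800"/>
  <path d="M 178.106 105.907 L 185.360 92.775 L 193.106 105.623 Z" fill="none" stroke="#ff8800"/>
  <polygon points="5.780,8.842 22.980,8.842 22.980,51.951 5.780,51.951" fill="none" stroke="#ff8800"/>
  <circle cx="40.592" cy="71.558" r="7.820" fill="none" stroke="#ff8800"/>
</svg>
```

1 u = 1 mm; y_m = 144.513 − y.

[1] `<path>` rectangle, #008000→engrave S224 F2996: (31.079,72.534) → (131.511,72.534) → (131.511,63.054) → (31.079,63.054) → (31.079,72.534) (closed)

[2] `<circle>` circle, #ff8800→cut S960 F570: (118.193,75.530) → (116.316,80.063) → (111.783,81.940) → (107.250,80.063) → (105.373,75.530) → (107.250,70.997) → (111.783,69.120) → (116.316,70.997) → (118.193,75.530) (closed)

[3] `<path>` closed polygon, #008000→engrave S224 F2996: (80.808,46.120) → (83.807,82.244) → (180.241,27.804) → (143.590,116.963) → (80.808,46.120) (closed)

[4] `<circle>` circle, #ff8800→cut S960 F570: (126.450,60.291) → (118.060,80.547) → (97.804,88.937) → (77.548,80.547) → (69.158,60.291) → (77.548,40.035) → (97.804,31.645) → (118.060,40.035) → (126.450,60.291) (closed)

[5] `<path>` rectangle, #ff8800→cut S960 F570: (82.374,108.625) → (109.744,108.625) → (109.744,51.253) → (82.374,51.253) → (82.374,108.625) (closed)

[6] `<path>` regular polygon, #ff8800→cut S960 F570: (178.106,38.606) → (185.360,51.738) → (193.106,38.890) → (178.106,38.606) (closed)

[7] `<polygon>` rectangle, #ff8800→cut S960 F570: (5.780,135.671) → (22.980,135.671) → (22.980,92.562) → (5.780,92.562) → (5.780,135.671) (closed)

[8] `<circle>` circle, #ff8800→cut S960 F570: (48.412,72.955) → (46.122,78.485) → (40.592,80.775) → (35.062,78.485) → (32.772,72.955) → (35.062,67.425) → (40.592,65.135) → (46.122,67.425) → (48.412,72.955) (closed)

; LightBurn 1.4.05
; GRBL device profile, absolute coords
G21
G90
G00 X31.079 Y72.534
M3 S224
G01 X131.511 Y72.534 F2996
G01 X131.511 Y63.054
G01 X31.079 Y63.054
G01 X31.079 Y72.534
M5
G00 X118.193 Y75.530
M3 S960
G01 X116.316 Y80.063 F570
G01 X111.783 Y81.940
G01 X107.250 Y80.063
G01 X105.373 Y75.530
G01 X107.250 Y70.997
G01 X111.783 Y69.120
G01 X116.316 Y70.997
G01 X118.193 Y75.530
M5
G00 X80.808 Y46.120
M3 S224
G01 X83.807 Y82.244 F2996
G01 X180.241 Y27.804
G01 X143.590 Y116.963
G01 X80.808 Y46.120
M5
G00 X126.450 Y60.291
M3 S960
G01 X118.060 Y80.547 F570
G01 X97.804 Y88.937
G01 X77.548 Y80.547
G01 X69.158 Y60.291
G01 X77.548 Y40.035
G01 X97.804 Y31.645
G01 X118.060 Y40.035
G01 X126.450 Y60.291
M5
G00 X82.374 Y108.625
M3 S960
G01 X109.744 Y108.625 F570
G01 X109.744 Y51.253
G01 X82.374 Y51.253
G01 X82.374 Y108.625
M5
G00 X178.106 Y38.606
M3 S960
G01 X185.360 Y51.738 F570
G01 X193.106 Y38.890
G01 X178.106 Y38.606
M5
G00 X5.780 Y135.671
M3 S960
G01 X22.980 Y135.671 F570
G01 X22.980 Y92.562
G01 X5.780 Y92.562
G01 X5.780 Y135.671
M5
G00 X48.412 Y72.955
M3 S960
G01 X46.122 Y78.485 F570
G01 X40.592 Y80.775
G01 X35.062 Y78.485
G01 X32.772 Y72.955
G01 X35.062 Y67.425
G01 X40.592 Y65.135
G01 X46.122 Y67.425
G01 X48.412 Y72.955
M5
G00 X0.000 Y0.000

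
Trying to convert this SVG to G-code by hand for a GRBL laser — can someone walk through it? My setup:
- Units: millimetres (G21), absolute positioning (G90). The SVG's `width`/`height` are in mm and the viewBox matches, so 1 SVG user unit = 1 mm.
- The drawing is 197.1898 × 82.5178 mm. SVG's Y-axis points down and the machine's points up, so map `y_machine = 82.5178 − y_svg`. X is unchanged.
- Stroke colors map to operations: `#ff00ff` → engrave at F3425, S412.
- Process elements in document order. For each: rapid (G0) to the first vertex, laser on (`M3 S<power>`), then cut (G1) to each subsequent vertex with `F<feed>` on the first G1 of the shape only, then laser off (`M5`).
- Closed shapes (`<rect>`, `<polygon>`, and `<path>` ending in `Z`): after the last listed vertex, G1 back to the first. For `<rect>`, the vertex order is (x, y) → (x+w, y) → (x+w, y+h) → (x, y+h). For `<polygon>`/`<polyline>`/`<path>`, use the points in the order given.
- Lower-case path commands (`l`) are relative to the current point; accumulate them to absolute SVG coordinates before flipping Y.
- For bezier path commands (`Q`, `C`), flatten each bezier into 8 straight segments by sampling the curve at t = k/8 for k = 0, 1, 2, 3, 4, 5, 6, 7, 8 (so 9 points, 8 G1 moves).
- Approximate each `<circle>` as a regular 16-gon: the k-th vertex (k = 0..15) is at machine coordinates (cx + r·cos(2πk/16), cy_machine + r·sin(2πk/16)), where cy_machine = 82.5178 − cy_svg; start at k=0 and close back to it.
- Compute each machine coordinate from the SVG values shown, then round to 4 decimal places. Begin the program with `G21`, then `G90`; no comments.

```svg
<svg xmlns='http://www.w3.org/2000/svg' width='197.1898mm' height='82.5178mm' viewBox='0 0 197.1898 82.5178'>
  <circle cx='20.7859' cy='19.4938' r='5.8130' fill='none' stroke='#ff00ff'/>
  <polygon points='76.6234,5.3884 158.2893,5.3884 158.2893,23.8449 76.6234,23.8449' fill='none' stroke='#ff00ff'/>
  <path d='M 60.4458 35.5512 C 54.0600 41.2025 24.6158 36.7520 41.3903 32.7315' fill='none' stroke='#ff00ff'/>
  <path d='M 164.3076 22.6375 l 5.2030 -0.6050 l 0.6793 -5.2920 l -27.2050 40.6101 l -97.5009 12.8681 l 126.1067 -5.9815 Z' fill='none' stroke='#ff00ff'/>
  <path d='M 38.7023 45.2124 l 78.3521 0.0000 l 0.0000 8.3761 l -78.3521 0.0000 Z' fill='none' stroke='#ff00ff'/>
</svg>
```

G21
G90
G0 X26.5989 Y63.0240
M3 S412
G1 X26.1564 Y65.2485 F3425
G1 X24.8963 Y67.1344
G1 X23.0104 Y68.3945
G1 X20.7859 Y68.8370
G1 X18.5614 Y68.3945
G1 X16.6755 Y67.1344
G1 X15.4154 Y65.2485
G1 X14.9729 Y63.0240
G1 X15.4154 Y60.7995
G1 X16.6755 Y58.9136
G1 X18.5614 Y57.6535
G1 X20.7859 Y57.2110
G1 X23.0104 Y57.6535
G1 X24.8963 Y58.9136
G1 X26.1564 Y60.7995
G1 X26.5989 Y63.0240
M5
G0 X76.6234 Y77.1294
M3 S412
G1 X158.2893 Y77.1294 F3425
G1 X158.2893 Y58.6729
G1 X76.6234 Y58.6729
G1 X76.6234 Y77.1294
M5
G0 X60.4458 Y46.9666
M3 S412
G1 X57.1056 Y45.3003 F3425
G1 X52.4155 Y44.4577
G1 X47.1873 Y44.3152
G1 X42.2329 Y44.7495
G1 X38.3642 Y45.6372
G1 X36.3930 Y46.8549
G1 X37.1311 Y48.2790
G1 X41.3903 Y49.7863
M5
G0 X164.3076 Y59.8803
M3 S412
G1 X169.5106 Y60.4853 F3425
G1 X170.1899 Y65.7773
G1 X142.9849 Y25.1672
G1 X45.4840 Y12.2991
G1 X171.5907 Y18.2806
G1 X164.3076 Y59.8803
M5
G0 X38.7023 Y37.3054
M3 S412
G1 X117.0544 Y37.3054 F3425
G1 X117.0544 Y28.9293
G1 X38.7023 Y28.9293
G1 X38.7023 Y37.3054
M5

viewBox `0 0 197.1898 82.5178` with mm width/height → 1 unit = 1 mm. Flip: y_m = 82.5178 − y_svg.

**Shape 1** — `<circle>` circle, stroke `#ff00ff` → engrave (S412, F3425). Machine vertices: (26.5989,63.0240) → (26.1564,65.2485) → (24.8963,67.1344) → (23.0104,68.3945) → (20.7859,68.8370) → (18.5614,68.3945) → (16.6755,67.1344) → (15.4154,65.2485) → (14.9729,63.0240) → (15.4154,60.7995) → (16.6755,58.9136) → (18.5614,57.6535) → (20.7859,57.2110) → (23.0104,57.6535) → (24.8963,58.9136) → (26.1564,60.7995) → (26.5989,63.0240). Closed: final G1 returns to the first vertex.

**Shape 2** — `<polygon>` rectangle, stroke `#ff00ff` → engrave (S412, F3425). Machine vertices: (76.6234,77.1294) → (158.2893,77.1294) → (158.2893,58.6729) → (76.6234,58.6729) → (76.6234,77.1294). Closed: final G1 returns to the first vertex.

**Shape 3** — `<path>` cubic bezier, stroke `#ff00ff` → engrave (S412, F3425). Control points (SVG): P0=(60.4458,35.5512), P1=(54.0600,41.2025), P2=(24.6158,36.7520), P3=(41.3903,32.7315); sampled at t=k/8. Machine vertices: (60.4458,46.9666) → (57.1056,45.3003) → (52.4155,44.4577) → (47.1873,44.3152) → (42.2329,44.7495) → (38.3642,45.6372) → (36.3930,46.8549) → (37.1311,48.2790) → (41.3903,49.7863). Open path.

**Shape 4** — `<path>` closed polygon, stroke `#ff00ff` → engrave (S412, F3425). Machine vertices: (164.3076,59.8803) → (169.5106,60.4853) → (170.1899,65.7773) → (142.9849,25.1672) → (45.4840,12.2991) → (171.5907,18.2806) → (164.3076,59.8803). Closed: final G1 returns to the first vertex.

**Shape 5** — `<path>` rectangle, stroke `#ff00ff` → engrave (S412, F3425). Machine vertices: (38.7023,37.3054) → (117.0544,37.3054) → (117.0544,28.9293) → (38.7023,28.9293) → (38.7023,37.3054). Closed: final G1 returns to the first vertex.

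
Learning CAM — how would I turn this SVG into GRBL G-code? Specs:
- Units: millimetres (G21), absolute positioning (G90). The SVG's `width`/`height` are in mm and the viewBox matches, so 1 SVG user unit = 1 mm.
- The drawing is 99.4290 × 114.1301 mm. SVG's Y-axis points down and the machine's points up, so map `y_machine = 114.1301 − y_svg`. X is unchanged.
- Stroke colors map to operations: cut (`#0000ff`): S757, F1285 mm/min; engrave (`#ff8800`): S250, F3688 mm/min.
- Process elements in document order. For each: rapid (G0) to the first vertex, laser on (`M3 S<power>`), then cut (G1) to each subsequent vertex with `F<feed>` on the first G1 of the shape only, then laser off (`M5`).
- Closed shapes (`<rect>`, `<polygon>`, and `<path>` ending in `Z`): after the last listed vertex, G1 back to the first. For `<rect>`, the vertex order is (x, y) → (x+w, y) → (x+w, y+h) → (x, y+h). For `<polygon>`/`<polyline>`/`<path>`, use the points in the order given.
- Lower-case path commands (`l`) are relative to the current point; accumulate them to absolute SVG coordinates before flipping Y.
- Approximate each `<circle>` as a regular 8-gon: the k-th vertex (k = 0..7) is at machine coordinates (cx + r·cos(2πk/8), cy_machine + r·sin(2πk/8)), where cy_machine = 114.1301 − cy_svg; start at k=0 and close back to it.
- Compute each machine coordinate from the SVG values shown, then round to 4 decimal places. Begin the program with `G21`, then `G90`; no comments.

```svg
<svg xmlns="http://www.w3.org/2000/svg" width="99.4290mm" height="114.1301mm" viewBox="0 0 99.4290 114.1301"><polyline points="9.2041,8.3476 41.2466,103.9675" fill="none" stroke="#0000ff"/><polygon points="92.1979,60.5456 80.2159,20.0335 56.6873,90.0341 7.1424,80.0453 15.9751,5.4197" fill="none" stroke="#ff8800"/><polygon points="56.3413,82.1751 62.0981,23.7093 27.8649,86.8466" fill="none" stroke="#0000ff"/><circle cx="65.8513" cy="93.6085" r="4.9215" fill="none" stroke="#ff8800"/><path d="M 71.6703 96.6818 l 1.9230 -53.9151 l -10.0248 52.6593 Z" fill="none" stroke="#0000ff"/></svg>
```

G21
G90
G0 X9.2041 Y105.7825
M3 S757
G1 X41.2466 Y10.1626 F1285
M5
G0 X92.1979 Y53.5845
M3 S250
G1 X80.2159 Y94.0966 F3688
G1 X56.6873 Y24.0960
G1 X7.1424 Y34.0848
G1 X15.9751 Y108.7104
G1 X92.1979 Y53.5845
M5
G0 X56.3413 Y31.9550
M3 S757
G1 X62.0981 Y90.4208 F1285
G1 X27.8649 Y27.2835
G1 X56.3413 Y31.9550
M5
G0 X70.7728 Y20.5216
M3 S250
G1 X69.3313 Y24.0016 F3688
G1 X65.8513 Y25.4431
G1 X62.3713 Y24.0016
G1 X60.9298 Y20.5216
G1 X62.3713 Y17.0416
G1 X65.8513 Y15.6001
G1 X69.3313 Y17.0416
G1 X70.7728 Y20.5216
M5
G0 X71.6703 Y17.4483
M3 S757
G1 X73.5933 Y71.3634 F1285
G1 X63.5685 Y18.7041
G1 X71.6703 Y17.4483
M5

1 u = 1 mm; y_m = 114.1301 − y.

[1] `<polyline>` line segment, #0000ff→cut S757 F1285: (9.2041,105.7825) → (41.2466,10.1626)

[2] `<polygon>` closed polygon, #ff8800→engrave S250 F3688: (92.1979,53.5845) → (80.2159,94.0966) → (56.6873,24.0960) → (7.1424,34.0848) → (15.9751,108.7104) → (92.1979,53.5845) (closed)

[3] `<polygon>` closed polygon, #0000ff→cut S757 F1285: (56.3413,31.9550) → (62.0981,90.4208) → (27.8649,27.2835) → (56.3413,31.9550) (closed)

[4] `<circle>` circle, #ff8800→engrave S250 F3688: (70.7728,20.5216) → (69.3313,24.0016) → (65.8513,25.4431) → (62.3713,24.0016) → (60.9298,20.5216) → (62.3713,17.0416) → (65.8513,15.6001) → (69.3313,17.0416) → (70.7728,20.5216) (closed)

[5] `<path>` closed polygon, #0000ff→cut S757 F1285: (71.6703,17.4483) → (73.5933,71.3634) → (63.5685,18.7041) → (71.6703,17.4483) (closed)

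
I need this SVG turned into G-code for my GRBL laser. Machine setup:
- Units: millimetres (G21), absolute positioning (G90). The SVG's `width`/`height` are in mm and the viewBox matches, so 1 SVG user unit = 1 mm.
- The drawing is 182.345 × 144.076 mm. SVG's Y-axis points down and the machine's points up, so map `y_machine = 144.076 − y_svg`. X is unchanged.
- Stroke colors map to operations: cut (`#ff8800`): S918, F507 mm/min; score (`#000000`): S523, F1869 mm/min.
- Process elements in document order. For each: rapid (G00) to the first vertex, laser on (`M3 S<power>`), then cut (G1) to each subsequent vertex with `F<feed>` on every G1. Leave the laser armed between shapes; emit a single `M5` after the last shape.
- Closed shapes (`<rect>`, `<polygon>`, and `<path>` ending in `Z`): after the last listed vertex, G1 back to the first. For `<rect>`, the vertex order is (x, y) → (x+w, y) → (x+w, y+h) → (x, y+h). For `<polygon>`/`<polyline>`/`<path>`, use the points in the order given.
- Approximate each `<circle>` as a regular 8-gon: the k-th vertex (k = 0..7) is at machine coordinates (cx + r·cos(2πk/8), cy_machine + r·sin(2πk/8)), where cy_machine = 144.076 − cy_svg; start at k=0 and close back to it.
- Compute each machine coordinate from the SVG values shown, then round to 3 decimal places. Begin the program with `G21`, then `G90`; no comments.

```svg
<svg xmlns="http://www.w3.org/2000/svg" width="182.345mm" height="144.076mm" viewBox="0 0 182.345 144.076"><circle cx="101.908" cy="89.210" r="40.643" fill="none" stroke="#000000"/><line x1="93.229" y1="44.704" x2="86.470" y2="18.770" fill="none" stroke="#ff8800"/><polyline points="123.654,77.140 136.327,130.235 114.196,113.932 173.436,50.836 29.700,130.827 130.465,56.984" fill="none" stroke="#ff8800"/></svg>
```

1 u = 1 mm; y_m = 144.076 − y.

[1] `<circle>` circle, #000000→score S523 F1869: (142.551,54.866) → (130.647,83.605) → (101.908,95.509) → (73.169,83.605) → (61.265,54.866) → (73.169,26.127) → (101.908,14.223) → (130.647,26.127) → (142.551,54.866) (closed)

[2] `<line>` line segment, #ff8800→cut S918 F507: (93.229,99.372) → (86.470,125.306)

[3] `<polyline>` open polyline, #ff8800→cut S918 F507: (123.654,66.936) → (136.327,13.841) → (114.196,30.144) → (173.436,93.240) → (29.700,13.249) → (130.465,87.092)

G21
G90
G00 X142.551 Y54.866
M3 S523
G1 X130.647 Y83.605 F1869
G1 X101.908 Y95.509 F1869
G1 X73.169 Y83.605 F1869
G1 X61.265 Y54.866 F1869
G1 X73.169 Y26.127 F1869
G1 X101.908 Y14.223 F1869
G1 X130.647 Y26.127 F1869
G1 X142.551 Y54.866 F1869
G00 X93.229 Y99.372
M3 S918
G1 X86.470 Y125.306 F507
G00 X123.654 Y66.936
M3 S918
G1 X136.327 Y13.841 F507
G1 X114.196 Y30.144 F507
G1 X173.436 Y93.240 F507
G1 X29.700 Y13.249 F507
G1 X130.465 Y87.092 F507
M5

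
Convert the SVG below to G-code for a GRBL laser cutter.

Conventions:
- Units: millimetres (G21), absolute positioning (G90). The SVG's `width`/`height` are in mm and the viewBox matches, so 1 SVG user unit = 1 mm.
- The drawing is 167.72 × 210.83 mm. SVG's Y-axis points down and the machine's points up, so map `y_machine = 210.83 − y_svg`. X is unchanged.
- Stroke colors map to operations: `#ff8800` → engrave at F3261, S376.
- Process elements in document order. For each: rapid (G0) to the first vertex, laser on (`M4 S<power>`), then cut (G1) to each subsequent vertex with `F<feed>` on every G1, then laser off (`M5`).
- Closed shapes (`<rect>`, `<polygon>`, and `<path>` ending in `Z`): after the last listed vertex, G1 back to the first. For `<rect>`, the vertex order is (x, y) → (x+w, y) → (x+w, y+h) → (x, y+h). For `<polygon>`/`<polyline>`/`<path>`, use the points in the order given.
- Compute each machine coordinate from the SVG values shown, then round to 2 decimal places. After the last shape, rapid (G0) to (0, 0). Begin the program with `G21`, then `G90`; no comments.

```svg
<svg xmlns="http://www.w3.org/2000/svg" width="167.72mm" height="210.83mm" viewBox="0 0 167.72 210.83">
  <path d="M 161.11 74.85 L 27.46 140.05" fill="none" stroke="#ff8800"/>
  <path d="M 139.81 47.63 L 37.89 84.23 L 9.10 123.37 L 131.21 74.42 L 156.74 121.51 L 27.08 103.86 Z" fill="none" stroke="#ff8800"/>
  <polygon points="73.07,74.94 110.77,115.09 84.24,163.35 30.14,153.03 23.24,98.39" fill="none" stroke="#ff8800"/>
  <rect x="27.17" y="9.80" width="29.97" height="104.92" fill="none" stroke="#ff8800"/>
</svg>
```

G21
G90
G0 X161.11 Y135.98
M4 S376
G1 X27.46 Y70.78 F3261
M5
G0 X139.81 Y163.20
M4 S376
G1 X37.89 Y126.60 F3261
G1 X9.10 Y87.46 F3261
G1 X131.21 Y136.41 F3261
G1 X156.74 Y89.32 F3261
G1 X27.08 Y106.97 F3261
G1 X139.81 Y163.20 F3261
M5
G0 X73.07 Y135.89
M4 S376
G1 X110.77 Y95.74 F3261
G1 X84.24 Y47.48 F3261
G1 X30.14 Y57.80 F3261
G1 X23.24 Y112.44 F3261
G1 X73.07 Y135.89 F3261
M5
G0 X27.17 Y201.03
M4 S376
G1 X57.14 Y201.03 F3261
G1 X57.14 Y96.11 F3261
G1 X27.17 Y96.11 F3261
G1 X27.17 Y201.03 F3261
M5
G0 X0.00 Y0.00

Since the viewBox matches the mm dimensions, user units are millimetres directly. The only transform is the Y-flip y_m = 210.83 − y_svg.

Shape 1 is a line segment drawn with `<path>`. Its stroke #ff8800 means engrave at S376, F3261. After flipping Y the toolpath is (161.11,135.98) → (27.46,70.78).

Shape 2 is a closed polygon drawn with `<path>`. Its stroke #ff8800 means engrave at S376, F3261. After flipping Y the toolpath is (139.81,163.20) → (37.89,126.60) → (9.10,87.46) → (131.21,136.41) → (156.74,89.32) → (27.08,106.97) → (139.81,163.20), returning to the start.

Shape 3 is a regular polygon drawn with `<polygon>`. Its stroke #ff8800 means engrave at S376, F3261. After flipping Y the toolpath is (73.07,135.89) → (110.77,95.74) → (84.24,47.48) → (30.14,57.80) → (23.24,112.44) → (73.07,135.89), returning to the start.

Shape 4 is a rectangle drawn with `<rect>`. Its stroke #ff8800 means engrave at S376, F3261. After flipping Y the toolpath is (27.17,201.03) → (57.14,201.03) → (57.14,96.11) → (27.17,96.11) → (27.17,201.03), returning to the start.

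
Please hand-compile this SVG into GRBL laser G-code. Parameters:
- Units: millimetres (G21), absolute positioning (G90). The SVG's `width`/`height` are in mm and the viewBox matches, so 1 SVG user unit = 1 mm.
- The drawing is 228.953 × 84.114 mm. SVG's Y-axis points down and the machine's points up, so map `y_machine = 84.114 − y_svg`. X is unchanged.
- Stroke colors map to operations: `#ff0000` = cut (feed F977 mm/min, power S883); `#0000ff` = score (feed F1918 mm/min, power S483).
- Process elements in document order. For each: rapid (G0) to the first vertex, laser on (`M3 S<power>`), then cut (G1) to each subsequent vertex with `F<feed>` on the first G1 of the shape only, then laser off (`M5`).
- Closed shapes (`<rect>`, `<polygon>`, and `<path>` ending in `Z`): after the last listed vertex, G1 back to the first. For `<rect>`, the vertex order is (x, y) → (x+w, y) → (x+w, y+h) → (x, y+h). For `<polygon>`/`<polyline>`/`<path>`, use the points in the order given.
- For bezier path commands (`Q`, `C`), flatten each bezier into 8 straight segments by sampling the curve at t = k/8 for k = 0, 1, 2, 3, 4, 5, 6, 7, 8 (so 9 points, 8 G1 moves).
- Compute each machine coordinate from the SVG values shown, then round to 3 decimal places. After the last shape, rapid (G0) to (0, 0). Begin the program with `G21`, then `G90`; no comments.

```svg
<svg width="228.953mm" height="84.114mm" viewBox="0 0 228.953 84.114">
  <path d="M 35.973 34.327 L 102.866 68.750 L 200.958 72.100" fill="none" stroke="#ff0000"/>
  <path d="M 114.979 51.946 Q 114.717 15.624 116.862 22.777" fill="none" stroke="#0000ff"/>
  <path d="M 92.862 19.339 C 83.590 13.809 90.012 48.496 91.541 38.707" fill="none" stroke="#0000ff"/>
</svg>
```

Since the viewBox matches the mm dimensions, user units are millimetres directly. The only transform is the Y-flip y_m = 84.114 − y_svg.

Shape 1 is a open polyline drawn with `<path>`. Its stroke #ff0000 means cut at S883, F977. After flipping Y the toolpath is (35.973,49.787) → (102.866,15.364) → (200.958,12.014).

Shape 2 is a quadratic bezier drawn with `<path>`. Its stroke #0000ff means score at S483, F1918. After flipping Y the toolpath is (114.979,32.168) → (114.951,40.569) → (114.998,47.612) → (115.121,53.296) → (115.319,57.621) → (115.592,60.588) → (115.940,62.196) → (116.363,62.446) → (116.862,61.337).

Shape 3 is a cubic bezier drawn with `<path>`. Its stroke #0000ff means score at S483, F1918. After flipping Y the toolpath is (92.862,64.775) → (90.080,65.129) → (88.529,62.705) → (87.966,58.496) → (88.151,53.494) → (88.842,48.691) → (89.798,45.081) → (90.778,43.656) → (91.541,45.407).

G21
G90
G0 X35.973 Y49.787
M3 S883
G1 X102.866 Y15.364 F977
G1 X200.958 Y12.014
M5
G0 X114.979 Y32.168
M3 S483
G1 X114.951 Y40.569 F1918
G1 X114.998 Y47.612
G1 X115.121 Y53.296
G1 X115.319 Y57.621
G1 X115.592 Y60.588
G1 X115.940 Y62.196
G1 X116.363 Y62.446
G1 X116.862 Y61.337
M5
G0 X92.862 Y64.775
M3 S483
G1 X90.080 Y65.129 F1918
G1 X88.529 Y62.705
G1 X87.966 Y58.496
G1 X88.151 Y53.494
G1 X88.842 Y48.691
G1 X89.798 Y45.081
G1 X90.778 Y43.656
G1 X91.541 Y45.407
M5
G0 X0.000 Y0.000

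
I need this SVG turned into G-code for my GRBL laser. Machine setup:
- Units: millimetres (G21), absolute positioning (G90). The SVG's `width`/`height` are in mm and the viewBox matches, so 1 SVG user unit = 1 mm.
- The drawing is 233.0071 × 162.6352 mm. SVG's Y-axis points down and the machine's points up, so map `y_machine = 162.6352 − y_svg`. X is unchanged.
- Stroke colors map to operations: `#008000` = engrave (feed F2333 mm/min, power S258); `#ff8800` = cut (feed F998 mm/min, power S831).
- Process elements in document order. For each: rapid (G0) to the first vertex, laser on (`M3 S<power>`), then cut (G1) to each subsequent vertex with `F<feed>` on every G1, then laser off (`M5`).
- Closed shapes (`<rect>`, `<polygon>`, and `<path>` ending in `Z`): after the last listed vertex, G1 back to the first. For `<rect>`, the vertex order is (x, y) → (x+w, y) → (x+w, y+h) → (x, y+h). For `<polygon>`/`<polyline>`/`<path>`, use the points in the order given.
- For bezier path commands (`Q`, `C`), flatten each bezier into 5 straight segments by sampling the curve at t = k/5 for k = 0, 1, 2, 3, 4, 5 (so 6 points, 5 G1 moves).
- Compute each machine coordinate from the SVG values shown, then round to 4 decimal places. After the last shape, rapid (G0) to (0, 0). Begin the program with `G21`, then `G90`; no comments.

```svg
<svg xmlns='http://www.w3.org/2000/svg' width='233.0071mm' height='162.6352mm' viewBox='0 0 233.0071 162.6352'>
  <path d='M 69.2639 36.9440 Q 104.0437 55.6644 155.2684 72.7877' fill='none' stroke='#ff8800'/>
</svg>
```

Since the viewBox matches the mm dimensions, user units are millimetres directly. The only transform is the Y-flip y_m = 162.6352 − y_svg.

Shape 1 is a quadratic bezier drawn with `<path>`. Its stroke #ff8800 means cut at S831, F998. After flipping Y the toolpath is (69.2639,125.6912) → (83.8336,118.2669) → (99.7189,110.9704) → (116.9198,103.8017) → (135.4363,96.7607) → (155.2684,89.8475).

G21
G90
G0 X69.2639 Y125.6912
M3 S831
G1 X83.8336 Y118.2669 F998
G1 X99.7189 Y110.9704 F998
G1 X116.9198 Y103.8017 F998
G1 X135.4363 Y96.7607 F998
G1 X155.2684 Y89.8475 F998
M5
G0 X0.0000 Y0.0000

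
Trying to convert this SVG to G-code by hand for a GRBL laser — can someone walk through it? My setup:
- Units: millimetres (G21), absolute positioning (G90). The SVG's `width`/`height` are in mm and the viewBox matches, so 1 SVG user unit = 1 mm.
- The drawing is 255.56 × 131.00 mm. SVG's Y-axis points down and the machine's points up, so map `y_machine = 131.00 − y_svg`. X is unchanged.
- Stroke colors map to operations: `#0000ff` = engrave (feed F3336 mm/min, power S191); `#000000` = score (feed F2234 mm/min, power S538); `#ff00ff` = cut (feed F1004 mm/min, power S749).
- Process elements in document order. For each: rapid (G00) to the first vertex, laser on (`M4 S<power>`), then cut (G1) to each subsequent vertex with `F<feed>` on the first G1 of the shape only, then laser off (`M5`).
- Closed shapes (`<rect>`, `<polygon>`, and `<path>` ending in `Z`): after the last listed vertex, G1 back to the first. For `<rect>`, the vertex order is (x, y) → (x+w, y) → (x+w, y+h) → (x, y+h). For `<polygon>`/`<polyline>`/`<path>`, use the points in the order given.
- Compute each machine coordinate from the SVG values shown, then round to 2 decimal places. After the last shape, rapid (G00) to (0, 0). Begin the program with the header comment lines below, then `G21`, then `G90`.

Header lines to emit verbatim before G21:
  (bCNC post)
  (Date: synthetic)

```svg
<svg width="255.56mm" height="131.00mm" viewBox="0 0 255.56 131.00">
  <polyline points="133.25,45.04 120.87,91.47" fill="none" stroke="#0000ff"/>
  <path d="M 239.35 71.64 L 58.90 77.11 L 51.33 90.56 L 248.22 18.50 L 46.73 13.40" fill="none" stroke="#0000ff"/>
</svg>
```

viewBox `0 0 255.56 131.00` with mm width/height → 1 unit = 1 mm. Flip: y_m = 131.00 − y_svg.

**Shape 1** — `<polyline>` line segment, stroke `#0000ff` → engrave (S191, F3336). Machine vertices: (133.25,85.96) → (120.87,39.53). Open path.

**Shape 2** — `<path>` open polyline, stroke `#0000ff` → engrave (S191, F3336). Machine vertices: (239.35,59.36) → (58.90,53.89) → (51.33,40.44) → (248.22,112.50) → (46.73,117.60). Open path.

(bCNC post)
(Date: synthetic)
G21
G90
G00 X133.25 Y85.96
M4 S191
G1 X120.87 Y39.53 F3336
M5
G00 X239.35 Y59.36
M4 S191
G1 X58.90 Y53.89 F3336
G1 X51.33 Y40.44
G1 X248.22 Y112.50
G1 X46.73 Y117.60
M5
G00 X0.00 Y0.00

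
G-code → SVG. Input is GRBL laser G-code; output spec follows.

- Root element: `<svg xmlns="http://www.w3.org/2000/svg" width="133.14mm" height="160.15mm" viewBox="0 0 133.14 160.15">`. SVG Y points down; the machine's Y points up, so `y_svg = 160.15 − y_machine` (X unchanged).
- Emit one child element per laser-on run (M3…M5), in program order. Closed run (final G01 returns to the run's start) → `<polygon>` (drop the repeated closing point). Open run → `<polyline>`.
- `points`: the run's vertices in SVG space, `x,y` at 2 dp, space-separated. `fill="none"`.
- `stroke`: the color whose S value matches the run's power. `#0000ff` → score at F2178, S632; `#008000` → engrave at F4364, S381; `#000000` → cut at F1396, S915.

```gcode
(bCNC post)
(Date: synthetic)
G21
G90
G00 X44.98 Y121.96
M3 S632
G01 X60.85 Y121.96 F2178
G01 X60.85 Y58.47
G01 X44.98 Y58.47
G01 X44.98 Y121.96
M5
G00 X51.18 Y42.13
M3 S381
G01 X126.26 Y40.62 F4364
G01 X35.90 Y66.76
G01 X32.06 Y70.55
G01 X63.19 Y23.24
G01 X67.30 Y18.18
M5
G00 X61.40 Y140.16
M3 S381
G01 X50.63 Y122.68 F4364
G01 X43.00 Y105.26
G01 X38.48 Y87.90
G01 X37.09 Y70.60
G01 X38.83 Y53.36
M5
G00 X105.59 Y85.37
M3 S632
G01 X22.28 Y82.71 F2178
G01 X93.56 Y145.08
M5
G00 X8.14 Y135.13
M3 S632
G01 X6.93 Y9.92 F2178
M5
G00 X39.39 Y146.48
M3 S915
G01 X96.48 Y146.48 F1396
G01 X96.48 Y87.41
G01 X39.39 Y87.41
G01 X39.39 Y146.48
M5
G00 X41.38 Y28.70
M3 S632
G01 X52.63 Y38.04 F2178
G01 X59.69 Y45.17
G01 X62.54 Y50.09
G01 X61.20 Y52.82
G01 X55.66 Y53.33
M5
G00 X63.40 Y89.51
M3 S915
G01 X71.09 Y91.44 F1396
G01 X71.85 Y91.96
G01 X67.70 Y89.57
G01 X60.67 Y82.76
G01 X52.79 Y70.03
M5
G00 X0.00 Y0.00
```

y_svg = 160.15 − y_m.

[1] S632→`#0000ff` (score); closed run; points: 44.98,38.19 60.85,38.19 60.85,101.68 44.98,101.68

[2] S381→`#008000` (engrave); open run; points: 51.18,118.02 126.26,119.53 35.90,93.39 32.06,89.60 63.19,136.91 67.30,141.97

[3] S381→`#008000` (engrave); open run; points: 61.40,19.99 50.63,37.47 43.00,54.89 38.48,72.25 37.09,89.55 38.83,106.79

[4] S632→`#0000ff` (score); open run; points: 105.59,74.78 22.28,77.44 93.56,15.07

[5] S632→`#0000ff` (score); open run; points: 8.14,25.02 6.93,150.23

[6] S915→`#000000` (cut); closed run; points: 39.39,13.67 96.48,13.67 96.48,72.74 39.39,72.74

[7] S632→`#0000ff` (score); open run; points: 41.38,131.45 52.63,122.11 59.69,114.98 62.54,110.06 61.20,107.33 55.66,106.82

[8] S915→`#000000` (cut); open run; points: 63.40,70.64 71.09,68.71 71.85,68.19 67.70,70.58 60.67,77.39 52.79,90.12

<svg xmlns="http://www.w3.org/2000/svg" width="133.14mm" height="160.15mm" viewBox="0 0 133.14 160.15">
  <polygon points="44.98,38.19 60.85,38.19 60.85,101.68 44.98,101.68" fill="none" stroke="#0000ff"/>
  <polyline points="51.18,118.02 126.26,119.53 35.90,93.39 32.06,89.60 63.19,136.91 67.30,141.97" fill="none" stroke="#008000"/>
  <polyline points="61.40,19.99 50.63,37.47 43.00,54.89 38.48,72.25 37.09,89.55 38.83,106.79" fill="none" stroke="#008000"/>
  <polyline points="105.59,74.78 22.28,77.44 93.56,15.07" fill="none" stroke="#0000ff"/>
  <polyline points="8.14,25.02 6.93,150.23" fill="none" stroke="#0000ff"/>
  <polygon points="39.39,13.67 96.48,13.67 96.48,72.74 39.39,72.74" fill="none" stroke="#000000"/>
  <polyline points="41.38,131.45 52.63,122.11 59.69,114.98 62.54,110.06 61.20,107.33 55.66,106.82" fill="none" stroke="#0000ff"/>
  <polyline points="63.40,70.64 71.09,68.71 71.85,68.19 67.70,70.58 60.67,77.39 52.79,90.12" fill="none" stroke="#000000"/>
</svg>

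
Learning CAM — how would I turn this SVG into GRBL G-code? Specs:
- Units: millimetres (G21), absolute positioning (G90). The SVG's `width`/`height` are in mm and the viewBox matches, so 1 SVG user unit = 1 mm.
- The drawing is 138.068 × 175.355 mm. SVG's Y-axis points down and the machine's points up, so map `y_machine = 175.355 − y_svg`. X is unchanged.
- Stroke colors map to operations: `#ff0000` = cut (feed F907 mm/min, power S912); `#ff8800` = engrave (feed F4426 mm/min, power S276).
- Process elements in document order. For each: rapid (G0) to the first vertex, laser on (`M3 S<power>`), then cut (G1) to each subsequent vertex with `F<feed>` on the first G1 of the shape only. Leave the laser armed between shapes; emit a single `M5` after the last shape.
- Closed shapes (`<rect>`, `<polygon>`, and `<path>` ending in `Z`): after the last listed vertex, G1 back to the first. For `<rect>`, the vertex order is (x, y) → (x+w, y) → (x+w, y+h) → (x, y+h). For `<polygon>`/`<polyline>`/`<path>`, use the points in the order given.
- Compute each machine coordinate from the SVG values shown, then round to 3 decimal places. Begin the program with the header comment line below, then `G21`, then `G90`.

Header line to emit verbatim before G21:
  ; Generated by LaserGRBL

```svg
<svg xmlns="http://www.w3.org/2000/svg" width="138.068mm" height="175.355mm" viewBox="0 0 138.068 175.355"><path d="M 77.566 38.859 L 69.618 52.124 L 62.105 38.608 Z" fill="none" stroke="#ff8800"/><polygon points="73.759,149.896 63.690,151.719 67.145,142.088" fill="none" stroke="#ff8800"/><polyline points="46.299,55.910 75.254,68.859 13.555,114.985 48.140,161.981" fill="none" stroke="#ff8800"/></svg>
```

viewBox `0 0 138.068 175.355` with mm width/height → 1 unit = 1 mm. Flip: y_m = 175.355 − y_svg.

**Shape 1** — `<path>` regular polygon, stroke `#ff8800` → engrave (S276, F4426). Machine vertices: (77.566,136.496) → (69.618,123.231) → (62.105,136.747) → (77.566,136.496). Closed: final G1 returns to the first vertex.

**Shape 2** — `<polygon>` regular polygon, stroke `#ff8800` → engrave (S276, F4426). Machine vertices: (73.759,25.459) → (63.690,23.636) → (67.145,33.267) → (73.759,25.459). Closed: final G1 returns to the first vertex.

**Shape 3** — `<polyline>` open polyline, stroke `#ff8800` → engrave (S276, F4426). Machine vertices: (46.299,119.445) → (75.254,106.496) → (13.555,60.370) → (48.140,13.374). Open path.

; Generated by LaserGRBL
G21
G90
G0 X77.566 Y136.496
M3 S276
G1 X69.618 Y123.231 F4426
G1 X62.105 Y136.747
G1 X77.566 Y136.496
G0 X73.759 Y25.459
M3 S276
G1 X63.690 Y23.636 F4426
G1 X67.145 Y33.267
G1 X73.759 Y25.459
G0 X46.299 Y119.445
M3 S276
G1 X75.254 Y106.496 F4426
G1 X13.555 Y60.370
G1 X48.140 Y13.374
M5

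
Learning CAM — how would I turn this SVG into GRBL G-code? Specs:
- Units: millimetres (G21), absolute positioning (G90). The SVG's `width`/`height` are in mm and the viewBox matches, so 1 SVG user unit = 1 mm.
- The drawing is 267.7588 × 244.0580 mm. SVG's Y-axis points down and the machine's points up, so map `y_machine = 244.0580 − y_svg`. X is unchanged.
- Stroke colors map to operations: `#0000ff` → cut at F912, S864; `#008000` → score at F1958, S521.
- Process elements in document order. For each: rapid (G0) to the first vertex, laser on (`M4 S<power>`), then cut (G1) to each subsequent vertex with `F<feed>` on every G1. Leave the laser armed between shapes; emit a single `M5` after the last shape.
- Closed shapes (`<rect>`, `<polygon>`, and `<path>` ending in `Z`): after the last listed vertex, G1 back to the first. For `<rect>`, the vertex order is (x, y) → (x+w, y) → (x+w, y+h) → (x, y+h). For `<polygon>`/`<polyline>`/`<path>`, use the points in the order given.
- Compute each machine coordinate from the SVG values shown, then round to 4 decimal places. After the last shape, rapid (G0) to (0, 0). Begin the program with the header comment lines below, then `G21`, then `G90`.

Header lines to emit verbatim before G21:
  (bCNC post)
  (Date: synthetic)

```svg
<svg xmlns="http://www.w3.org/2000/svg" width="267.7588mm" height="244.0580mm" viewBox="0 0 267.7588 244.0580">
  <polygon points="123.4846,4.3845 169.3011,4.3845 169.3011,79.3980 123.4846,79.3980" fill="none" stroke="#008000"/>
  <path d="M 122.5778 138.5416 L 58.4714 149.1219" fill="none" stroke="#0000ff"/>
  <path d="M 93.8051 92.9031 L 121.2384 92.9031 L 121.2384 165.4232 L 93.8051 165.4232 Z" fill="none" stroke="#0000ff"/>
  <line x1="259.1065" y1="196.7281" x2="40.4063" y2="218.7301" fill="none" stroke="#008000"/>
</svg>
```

(bCNC post)
(Date: synthetic)
G21
G90
G0 X123.4846 Y239.6735
M4 S521
G1 X169.3011 Y239.6735 F1958
G1 X169.3011 Y164.6600 F1958
G1 X123.4846 Y164.6600 F1958
G1 X123.4846 Y239.6735 F1958
G0 X122.5778 Y105.5164
M4 S864
G1 X58.4714 Y94.9361 F912
G0 X93.8051 Y151.1549
M4 S864
G1 X121.2384 Y151.1549 F912
G1 X121.2384 Y78.6348 F912
G1 X93.8051 Y78.6348 F912
G1 X93.8051 Y151.1549 F912
G0 X259.1065 Y47.3299
M4 S521
G1 X40.4063 Y25.3279 F1958
M5
G0 X0.0000 Y0.0000

Since the viewBox matches the mm dimensions, user units are millimetres directly. The only transform is the Y-flip y_m = 244.0580 − y_svg.

Shape 1 is a rectangle drawn with `<polygon>`. Its stroke #008000 means score at S521, F1958. After flipping Y the toolpath is (123.4846,239.6735) → (169.3011,239.6735) → (169.3011,164.6600) → (123.4846,164.6600) → (123.4846,239.6735), returning to the start.

Shape 2 is a line segment drawn with `<path>`. Its stroke #0000ff means cut at S864, F912. After flipping Y the toolpath is (122.5778,105.5164) → (58.4714,94.9361).

Shape 3 is a rectangle drawn with `<path>`. Its stroke #0000ff means cut at S864, F912. After flipping Y the toolpath is (93.8051,151.1549) → (121.2384,151.1549) → (121.2384,78.6348) → (93.8051,78.6348) → (93.8051,151.1549), returning to the start.

Shape 4 is a line segment drawn with `<line>`. Its stroke #008000 means score at S521, F1958. After flipping Y the toolpath is (259.1065,47.3299) → (40.4063,25.3279).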